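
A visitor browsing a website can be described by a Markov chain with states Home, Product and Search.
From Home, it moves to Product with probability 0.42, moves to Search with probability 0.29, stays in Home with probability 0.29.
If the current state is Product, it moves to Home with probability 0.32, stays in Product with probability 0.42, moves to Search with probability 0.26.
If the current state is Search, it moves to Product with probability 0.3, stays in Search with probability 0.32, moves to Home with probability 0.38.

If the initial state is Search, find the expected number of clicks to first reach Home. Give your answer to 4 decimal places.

2.7813

Let t(s) be the expected number of clicks to first reach Home from state s, with t(Home) = 0. Conditioning on the first click:
t(Product) = 1 + 0.42·t(Product) + 0.26·t(Search)
t(Search) = 1 + 0.3·t(Product) + 0.32·t(Search)
Solving: t(Product) = 2.9709, t(Search) = 2.7813.
Expected clicks from Search to Home: 2.7813.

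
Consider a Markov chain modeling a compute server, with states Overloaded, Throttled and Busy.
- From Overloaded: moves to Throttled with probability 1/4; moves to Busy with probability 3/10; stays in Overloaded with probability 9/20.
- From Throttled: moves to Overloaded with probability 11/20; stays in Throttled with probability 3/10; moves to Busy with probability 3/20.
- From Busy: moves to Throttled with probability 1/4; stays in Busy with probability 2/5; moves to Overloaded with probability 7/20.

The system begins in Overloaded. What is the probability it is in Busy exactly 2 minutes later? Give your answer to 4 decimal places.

0.2925

Sum over the intermediate state after 1 minute:
P = P(Overloaded→Overloaded)·P(Overloaded→Busy) + P(Overloaded→Throttled)·P(Throttled→Busy) + P(Overloaded→Busy)·P(Busy→Busy)
  = 0.45×0.3 + 0.25×0.15 + 0.3×0.4
  = 0.1350 + 0.0375 + 0.1200 = 0.2925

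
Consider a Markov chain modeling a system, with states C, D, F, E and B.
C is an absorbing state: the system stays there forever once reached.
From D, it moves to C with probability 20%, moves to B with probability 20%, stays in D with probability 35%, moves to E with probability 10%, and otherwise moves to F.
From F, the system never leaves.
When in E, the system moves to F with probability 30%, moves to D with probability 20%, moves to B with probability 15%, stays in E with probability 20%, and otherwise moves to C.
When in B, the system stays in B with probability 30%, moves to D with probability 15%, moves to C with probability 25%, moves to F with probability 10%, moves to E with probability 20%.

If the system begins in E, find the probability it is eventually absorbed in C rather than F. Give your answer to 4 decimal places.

0.4409

Let h(s) be the probability of absorption at C starting from transient state s. Then h(C) = 1 and h(F) = 0. By first-step analysis:
h(D) = 0.2·1 + 0.35·h(D) + 0.15·0 + 0.1·h(E) + 0.2·h(B)
h(E) = 0.15·1 + 0.2·h(D) + 0.3·0 + 0.2·h(E) + 0.15·h(B)
h(B) = 0.25·1 + 0.15·h(D) + 0.1·0 + 0.2·h(E) + 0.3·h(B)
Solving: h(D) = 0.5612, h(E) = 0.4409, h(B) = 0.6034.
Starting from E, the probability is 0.4409.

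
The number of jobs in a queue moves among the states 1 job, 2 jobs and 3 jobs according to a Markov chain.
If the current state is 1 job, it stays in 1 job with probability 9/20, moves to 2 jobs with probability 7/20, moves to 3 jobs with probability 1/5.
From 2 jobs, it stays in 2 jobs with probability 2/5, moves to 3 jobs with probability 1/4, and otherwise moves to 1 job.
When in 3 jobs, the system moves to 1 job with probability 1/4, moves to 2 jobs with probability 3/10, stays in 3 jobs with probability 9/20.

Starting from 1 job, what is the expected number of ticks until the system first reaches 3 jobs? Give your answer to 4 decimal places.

4.5783

Let t(s) be the expected number of ticks to first reach 3 jobs from state s, with t(3 jobs) = 0. Conditioning on the first tick:
t(1 job) = 1 + 0.45·t(1 job) + 0.35·t(2 jobs)
t(2 jobs) = 1 + 0.35·t(1 job) + 0.4·t(2 jobs)
Solving: t(1 job) = 4.5783, t(2 jobs) = 4.3373.
Expected ticks from 1 job to 3 jobs: 4.5783.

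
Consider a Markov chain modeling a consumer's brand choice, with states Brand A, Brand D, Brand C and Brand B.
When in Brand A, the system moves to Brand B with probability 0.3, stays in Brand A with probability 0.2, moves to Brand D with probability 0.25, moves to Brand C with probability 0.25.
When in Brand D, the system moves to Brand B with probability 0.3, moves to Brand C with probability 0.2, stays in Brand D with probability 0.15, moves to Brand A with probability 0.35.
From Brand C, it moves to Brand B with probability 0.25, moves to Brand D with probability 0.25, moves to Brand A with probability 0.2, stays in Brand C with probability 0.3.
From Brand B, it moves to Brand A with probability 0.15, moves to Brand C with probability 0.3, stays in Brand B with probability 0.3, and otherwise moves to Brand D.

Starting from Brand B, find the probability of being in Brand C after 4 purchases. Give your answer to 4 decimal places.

0.2663

Propagate the distribution vector 4 purchases from Brand B.
After 0 purchases: (0.0000, 0.0000, 0.0000, 1.0000)
After 1 purchase: (0.1500, 0.2500, 0.3000, 0.3000)
After 2 purchases: (0.2225, 0.2250, 0.2675, 0.2850)
After 3 purchases: (0.2195, 0.2275, 0.2664, 0.2866)
After 4 purchases: (0.2198, 0.2273, 0.2663, 0.2867)
P(in Brand C after 4 purchases) = 0.2663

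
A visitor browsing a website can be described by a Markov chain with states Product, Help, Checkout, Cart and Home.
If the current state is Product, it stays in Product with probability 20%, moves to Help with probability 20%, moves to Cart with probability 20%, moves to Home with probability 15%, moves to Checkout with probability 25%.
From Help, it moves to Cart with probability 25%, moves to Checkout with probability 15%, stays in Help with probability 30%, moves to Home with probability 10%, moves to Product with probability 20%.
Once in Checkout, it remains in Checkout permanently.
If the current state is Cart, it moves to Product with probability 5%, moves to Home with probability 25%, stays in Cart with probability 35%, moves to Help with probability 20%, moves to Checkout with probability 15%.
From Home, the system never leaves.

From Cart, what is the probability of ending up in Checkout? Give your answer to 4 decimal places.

Let h(s) be the probability of absorption at Checkout starting from transient state s. Then h(Checkout) = 1 and h(Home) = 0. By first-step analysis:
h(Product) = 0.2·h(Product) + 0.2·h(Help) + 0.25·1 + 0.2·h(Cart) + 0.15·0
h(Help) = 0.2·h(Product) + 0.3·h(Help) + 0.15·1 + 0.25·h(Cart) + 0.1·0
h(Cart) = 0.05·h(Product) + 0.2·h(Help) + 0.15·1 + 0.35·h(Cart) + 0.25·0
Solving: h(Product) = 0.5535, h(Help) = 0.5281, h(Cart) = 0.4358.
Starting from Cart, the probability is 0.4358.

0.4358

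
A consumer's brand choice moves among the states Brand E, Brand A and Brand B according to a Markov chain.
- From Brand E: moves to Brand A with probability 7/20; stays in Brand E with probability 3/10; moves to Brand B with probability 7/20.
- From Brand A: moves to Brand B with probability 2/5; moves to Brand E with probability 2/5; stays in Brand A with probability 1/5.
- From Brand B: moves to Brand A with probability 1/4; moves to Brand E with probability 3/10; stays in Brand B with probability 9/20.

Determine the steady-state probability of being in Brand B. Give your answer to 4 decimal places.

0.4038

Let the stationary distribution be π with π = πP and π_1 + π_2 + π_3 = 1.
π_1 = 0.3·π_1 + 0.4·π_2 + 0.3·π_3
π_2 = 0.35·π_1 + 0.2·π_2 + 0.25·π_3
Solving with the normalization constraint gives π = (0.3269, 0.2692, 0.4038).
So the stationary probability of Brand B is 0.4038.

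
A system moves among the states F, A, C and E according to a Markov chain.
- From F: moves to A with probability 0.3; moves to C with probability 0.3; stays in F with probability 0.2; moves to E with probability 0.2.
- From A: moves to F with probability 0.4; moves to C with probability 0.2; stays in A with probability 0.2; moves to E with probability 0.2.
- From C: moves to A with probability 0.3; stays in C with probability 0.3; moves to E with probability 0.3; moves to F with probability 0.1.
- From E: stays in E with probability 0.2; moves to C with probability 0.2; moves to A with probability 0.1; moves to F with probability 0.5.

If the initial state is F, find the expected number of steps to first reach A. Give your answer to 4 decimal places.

3.9300

Let t(s) be the expected number of steps to first reach A from state s, with t(A) = 0. Conditioning on the first step:
t(F) = 1 + 0.2·t(F) + 0.3·t(C) + 0.2·t(E)
t(C) = 1 + 0.1·t(F) + 0.3·t(C) + 0.3·t(E)
t(E) = 1 + 0.5·t(F) + 0.2·t(C) + 0.2·t(E)
Solving: t(F) = 3.9300, t(C) = 4.0078, t(E) = 4.7082.
Expected steps from F to A: 3.9300.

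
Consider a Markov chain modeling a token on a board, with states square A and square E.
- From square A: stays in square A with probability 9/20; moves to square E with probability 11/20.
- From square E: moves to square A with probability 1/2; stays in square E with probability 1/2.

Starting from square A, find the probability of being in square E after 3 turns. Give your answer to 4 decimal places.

0.5239

Propagate the distribution vector 3 turns from square A.
After 0 turns: (1.0000, 0.0000)
After 1 turn: (0.4500, 0.5500)
After 2 turns: (0.4775, 0.5225)
After 3 turns: (0.4761, 0.5239)
P(in square E after 3 turns) = 0.5239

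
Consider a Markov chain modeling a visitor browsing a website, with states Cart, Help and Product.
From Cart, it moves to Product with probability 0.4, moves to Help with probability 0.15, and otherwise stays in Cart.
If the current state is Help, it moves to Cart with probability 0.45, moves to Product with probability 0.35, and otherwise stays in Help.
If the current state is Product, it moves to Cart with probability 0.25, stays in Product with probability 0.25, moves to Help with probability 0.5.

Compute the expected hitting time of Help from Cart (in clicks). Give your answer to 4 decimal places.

3.6800

Let t(s) be the expected number of clicks to first reach Help from state s, with t(Help) = 0. Conditioning on the first click:
t(Cart) = 1 + 0.45·t(Cart) + 0.4·t(Product)
t(Product) = 1 + 0.25·t(Cart) + 0.25·t(Product)
Solving: t(Cart) = 3.6800, t(Product) = 2.5600.
Expected clicks from Cart to Help: 3.6800.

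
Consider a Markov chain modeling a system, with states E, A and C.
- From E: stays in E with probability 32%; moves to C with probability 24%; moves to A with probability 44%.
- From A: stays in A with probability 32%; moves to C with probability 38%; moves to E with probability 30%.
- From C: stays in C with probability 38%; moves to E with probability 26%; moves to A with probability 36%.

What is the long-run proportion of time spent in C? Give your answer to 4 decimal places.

Let the stationary distribution be π with π = πP and π_1 + π_2 + π_3 = 1.
π_1 = 0.32·π_1 + 0.3·π_2 + 0.26·π_3
π_2 = 0.44·π_1 + 0.32·π_2 + 0.36·π_3
Solving with the normalization constraint gives π = (0.2923, 0.3686, 0.3391).
So the stationary probability of C is 0.3391.

0.3391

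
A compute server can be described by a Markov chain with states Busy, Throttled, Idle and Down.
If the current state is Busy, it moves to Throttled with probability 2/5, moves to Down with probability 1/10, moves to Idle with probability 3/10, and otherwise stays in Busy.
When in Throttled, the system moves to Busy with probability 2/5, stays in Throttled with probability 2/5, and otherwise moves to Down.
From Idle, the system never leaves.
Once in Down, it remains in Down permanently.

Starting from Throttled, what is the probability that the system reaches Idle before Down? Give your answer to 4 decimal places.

0.3750

Let h(s) be the probability of absorption at Idle starting from transient state s. Then h(Idle) = 1 and h(Down) = 0. By first-step analysis:
h(Busy) = 0.2·h(Busy) + 0.4·h(Throttled) + 0.3·1 + 0.1·0
h(Throttled) = 0.4·h(Busy) + 0.4·h(Throttled) + 0.2·0
Solving: h(Busy) = 0.5625, h(Throttled) = 0.3750.
Starting from Throttled, the probability is 0.3750.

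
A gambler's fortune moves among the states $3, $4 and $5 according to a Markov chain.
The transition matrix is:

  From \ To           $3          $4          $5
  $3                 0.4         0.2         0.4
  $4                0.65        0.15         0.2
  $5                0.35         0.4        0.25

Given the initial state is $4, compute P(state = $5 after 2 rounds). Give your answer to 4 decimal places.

Sum over the intermediate state after 1 round:
P = P($4→$3)·P($3→$5) + P($4→$4)·P($4→$5) + P($4→$5)·P($5→$5)
  = 0.65×0.4 + 0.15×0.2 + 0.2×0.25
  = 0.2600 + 0.0300 + 0.0500 = 0.3400

0.3400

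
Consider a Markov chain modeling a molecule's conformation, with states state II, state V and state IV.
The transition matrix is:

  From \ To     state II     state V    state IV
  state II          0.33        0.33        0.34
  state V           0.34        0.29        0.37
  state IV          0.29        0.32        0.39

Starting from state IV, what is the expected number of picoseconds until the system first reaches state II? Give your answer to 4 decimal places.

3.2730

Let t(s) be the expected number of picoseconds to first reach state II from state s, with t(state II) = 0. Conditioning on the first picosecond:
t(state V) = 1 + 0.29·t(state V) + 0.37·t(state IV)
t(state IV) = 1 + 0.32·t(state V) + 0.39·t(state IV)
Solving: t(state V) = 3.1141, t(state IV) = 3.2730.
Expected picoseconds from state IV to state II: 3.2730.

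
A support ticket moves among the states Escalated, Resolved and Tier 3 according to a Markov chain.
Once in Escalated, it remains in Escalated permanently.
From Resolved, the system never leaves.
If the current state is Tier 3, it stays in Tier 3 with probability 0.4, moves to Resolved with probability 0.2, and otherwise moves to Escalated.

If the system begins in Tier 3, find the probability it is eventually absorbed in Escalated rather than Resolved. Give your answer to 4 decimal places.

Let h(s) be the probability of absorption at Escalated starting from transient state s. Then h(Escalated) = 1 and h(Resolved) = 0. By first-step analysis:
h(Tier 3) = 0.4·1 + 0.2·0 + 0.4·h(Tier 3)
Solving: h(Tier 3) = 0.6667.
Starting from Tier 3, the probability is 0.6667.

0.6667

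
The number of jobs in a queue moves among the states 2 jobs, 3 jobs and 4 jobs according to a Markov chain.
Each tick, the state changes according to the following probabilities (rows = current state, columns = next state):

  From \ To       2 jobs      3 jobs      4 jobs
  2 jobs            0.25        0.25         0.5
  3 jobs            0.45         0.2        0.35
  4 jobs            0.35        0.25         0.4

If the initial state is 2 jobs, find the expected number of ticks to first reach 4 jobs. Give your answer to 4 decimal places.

Let t(s) be the expected number of ticks to first reach 4 jobs from state s, with t(4 jobs) = 0. Conditioning on the first tick:
t(2 jobs) = 1 + 0.25·t(2 jobs) + 0.25·t(3 jobs)
t(3 jobs) = 1 + 0.45·t(2 jobs) + 0.2·t(3 jobs)
Solving: t(2 jobs) = 2.1538, t(3 jobs) = 2.4615.
Expected ticks from 2 jobs to 4 jobs: 2.1538.

2.1538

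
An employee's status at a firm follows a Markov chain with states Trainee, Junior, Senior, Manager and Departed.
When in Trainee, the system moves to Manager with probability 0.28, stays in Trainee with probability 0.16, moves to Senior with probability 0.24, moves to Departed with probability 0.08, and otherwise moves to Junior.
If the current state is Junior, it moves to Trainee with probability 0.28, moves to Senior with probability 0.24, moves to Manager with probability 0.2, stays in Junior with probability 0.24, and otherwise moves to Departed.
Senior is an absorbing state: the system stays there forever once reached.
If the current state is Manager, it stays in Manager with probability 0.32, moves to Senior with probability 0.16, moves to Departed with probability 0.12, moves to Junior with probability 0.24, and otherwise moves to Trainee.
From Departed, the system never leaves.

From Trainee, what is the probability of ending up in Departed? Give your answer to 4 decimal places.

0.2713

Let h(s) be the probability of absorption at Departed starting from transient state s. Then h(Departed) = 1 and h(Senior) = 0. By first-step analysis:
h(Trainee) = 0.16·h(Trainee) + 0.24·h(Junior) + 0.24·0 + 0.28·h(Manager) + 0.08·1
h(Junior) = 0.28·h(Trainee) + 0.24·h(Junior) + 0.24·0 + 0.2·h(Manager) + 0.04·1
h(Manager) = 0.16·h(Trainee) + 0.24·h(Junior) + 0.16·0 + 0.32·h(Manager) + 0.12·1
Solving: h(Trainee) = 0.2713, h(Junior) = 0.2379, h(Manager) = 0.3243.
Starting from Trainee, the probability is 0.2713.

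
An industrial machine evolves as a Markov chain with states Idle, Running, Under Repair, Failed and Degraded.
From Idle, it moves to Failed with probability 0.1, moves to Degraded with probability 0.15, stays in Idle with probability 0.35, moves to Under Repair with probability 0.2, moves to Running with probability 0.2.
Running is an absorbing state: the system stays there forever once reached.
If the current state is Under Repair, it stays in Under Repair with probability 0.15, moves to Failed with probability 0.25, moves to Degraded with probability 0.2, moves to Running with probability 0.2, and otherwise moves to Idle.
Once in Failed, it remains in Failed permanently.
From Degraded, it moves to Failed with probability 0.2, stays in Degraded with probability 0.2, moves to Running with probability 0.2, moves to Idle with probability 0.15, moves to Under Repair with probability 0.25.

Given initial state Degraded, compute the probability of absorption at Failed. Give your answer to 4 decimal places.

Let h(s) be the probability of absorption at Failed starting from transient state s. Then h(Failed) = 1 and h(Running) = 0. By first-step analysis:
h(Idle) = 0.35·h(Idle) + 0.2·0 + 0.2·h(Under Repair) + 0.1·1 + 0.15·h(Degraded)
h(Under Repair) = 0.2·h(Idle) + 0.2·0 + 0.15·h(Under Repair) + 0.25·1 + 0.2·h(Degraded)
h(Degraded) = 0.15·h(Idle) + 0.2·0 + 0.25·h(Under Repair) + 0.2·1 + 0.2·h(Degraded)
Solving: h(Idle) = 0.4230, h(Under Repair) = 0.5085, h(Degraded) = 0.4882.
Starting from Degraded, the probability is 0.4882.

0.4882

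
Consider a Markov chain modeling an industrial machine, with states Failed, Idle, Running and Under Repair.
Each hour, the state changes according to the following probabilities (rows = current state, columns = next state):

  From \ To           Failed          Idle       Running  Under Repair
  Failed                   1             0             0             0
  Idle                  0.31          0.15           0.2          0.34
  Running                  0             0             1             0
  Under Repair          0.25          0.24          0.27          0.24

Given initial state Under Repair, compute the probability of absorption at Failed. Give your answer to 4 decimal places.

0.5083

Let h(s) be the probability of absorption at Failed starting from transient state s. Then h(Failed) = 1 and h(Running) = 0. By first-step analysis:
h(Idle) = 0.31·1 + 0.15·h(Idle) + 0.2·0 + 0.34·h(Under Repair)
h(Under Repair) = 0.25·1 + 0.24·h(Idle) + 0.27·0 + 0.24·h(Under Repair)
Solving: h(Idle) = 0.5680, h(Under Repair) = 0.5083.
Starting from Under Repair, the probability is 0.5083.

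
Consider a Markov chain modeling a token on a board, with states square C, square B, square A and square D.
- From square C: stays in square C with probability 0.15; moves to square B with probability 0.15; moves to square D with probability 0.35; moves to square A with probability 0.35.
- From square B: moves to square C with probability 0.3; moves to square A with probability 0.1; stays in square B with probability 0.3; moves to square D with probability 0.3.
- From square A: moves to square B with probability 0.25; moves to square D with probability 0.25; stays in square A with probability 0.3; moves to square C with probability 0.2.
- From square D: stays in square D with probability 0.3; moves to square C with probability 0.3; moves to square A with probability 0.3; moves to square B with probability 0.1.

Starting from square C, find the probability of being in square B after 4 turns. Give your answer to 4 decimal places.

0.1913

Propagate the distribution vector 4 turns from square C.
After 0 turns: (1.0000, 0.0000, 0.0000, 0.0000)
After 1 turn: (0.1500, 0.1500, 0.3500, 0.3500)
After 2 turns: (0.2425, 0.1900, 0.2775, 0.2900)
After 3 turns: (0.2359, 0.1918, 0.2741, 0.2983)
After 4 turns: (0.2372, 0.1913, 0.2734, 0.2981)
P(in square B after 4 turns) = 0.1913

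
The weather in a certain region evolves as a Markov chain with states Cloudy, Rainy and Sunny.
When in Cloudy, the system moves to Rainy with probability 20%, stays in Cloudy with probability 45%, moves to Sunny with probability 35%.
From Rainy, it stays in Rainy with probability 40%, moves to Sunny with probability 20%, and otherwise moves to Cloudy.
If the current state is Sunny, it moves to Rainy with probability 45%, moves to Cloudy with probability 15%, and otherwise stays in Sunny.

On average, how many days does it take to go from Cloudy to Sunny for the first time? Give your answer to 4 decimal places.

3.2000

Let t(s) be the expected number of days to first reach Sunny from state s, with t(Sunny) = 0. Conditioning on the first day:
t(Cloudy) = 1 + 0.45·t(Cloudy) + 0.2·t(Rainy)
t(Rainy) = 1 + 0.4·t(Cloudy) + 0.4·t(Rainy)
Solving: t(Cloudy) = 3.2000, t(Rainy) = 3.8000.
Expected days from Cloudy to Sunny: 3.2000.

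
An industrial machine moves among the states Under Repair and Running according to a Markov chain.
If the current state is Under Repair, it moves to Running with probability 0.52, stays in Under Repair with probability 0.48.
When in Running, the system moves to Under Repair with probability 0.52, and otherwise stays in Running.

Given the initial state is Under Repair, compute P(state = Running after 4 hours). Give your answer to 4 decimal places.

Propagate the distribution vector 4 hours from Under Repair.
After 0 hours: (1.0000, 0.0000)
After 1 hour: (0.4800, 0.5200)
After 2 hours: (0.5008, 0.4992)
After 3 hours: (0.5000, 0.5000)
After 4 hours: (0.5000, 0.5000)
P(in Running after 4 hours) = 0.5000

0.5000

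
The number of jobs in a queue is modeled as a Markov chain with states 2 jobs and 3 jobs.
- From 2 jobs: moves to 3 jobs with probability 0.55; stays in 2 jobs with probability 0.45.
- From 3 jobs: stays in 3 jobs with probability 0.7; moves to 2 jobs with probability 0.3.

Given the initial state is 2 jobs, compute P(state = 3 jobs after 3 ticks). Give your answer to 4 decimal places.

Propagate the distribution vector 3 ticks from 2 jobs.
After 0 ticks: (1.0000, 0.0000)
After 1 tick: (0.4500, 0.5500)
After 2 ticks: (0.3675, 0.6325)
After 3 ticks: (0.3551, 0.6449)
P(in 3 jobs after 3 ticks) = 0.6449

0.6449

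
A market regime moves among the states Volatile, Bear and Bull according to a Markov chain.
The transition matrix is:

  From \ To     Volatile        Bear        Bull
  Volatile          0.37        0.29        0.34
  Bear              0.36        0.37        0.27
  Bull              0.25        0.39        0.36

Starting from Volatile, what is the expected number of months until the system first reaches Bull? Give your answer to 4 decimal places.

3.1453

Let t(s) be the expected number of months to first reach Bull from state s, with t(Bull) = 0. Conditioning on the first month:
t(Volatile) = 1 + 0.37·t(Volatile) + 0.29·t(Bear)
t(Bear) = 1 + 0.36·t(Volatile) + 0.37·t(Bear)
Solving: t(Volatile) = 3.1453, t(Bear) = 3.3846.
Expected months from Volatile to Bull: 3.1453.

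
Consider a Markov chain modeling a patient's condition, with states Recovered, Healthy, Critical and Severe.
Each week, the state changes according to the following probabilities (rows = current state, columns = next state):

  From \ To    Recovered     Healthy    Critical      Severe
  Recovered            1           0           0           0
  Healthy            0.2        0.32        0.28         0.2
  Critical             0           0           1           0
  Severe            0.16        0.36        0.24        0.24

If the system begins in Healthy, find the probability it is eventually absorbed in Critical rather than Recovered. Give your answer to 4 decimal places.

Let h(s) be the probability of absorption at Critical starting from transient state s. Then h(Critical) = 1 and h(Recovered) = 0. By first-step analysis:
h(Healthy) = 0.2·0 + 0.32·h(Healthy) + 0.28·1 + 0.2·h(Severe)
h(Severe) = 0.16·0 + 0.36·h(Healthy) + 0.24·1 + 0.24·h(Severe)
Solving: h(Healthy) = 0.5863, h(Severe) = 0.5935.
Starting from Healthy, the probability is 0.5863.

0.5863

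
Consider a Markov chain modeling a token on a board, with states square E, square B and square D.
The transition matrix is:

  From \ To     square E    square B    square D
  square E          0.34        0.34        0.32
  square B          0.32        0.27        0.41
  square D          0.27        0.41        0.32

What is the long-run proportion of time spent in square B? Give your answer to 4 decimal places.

Let the stationary distribution be π with π = πP and π_1 + π_2 + π_3 = 1.
π_1 = 0.34·π_1 + 0.32·π_2 + 0.27·π_3
π_2 = 0.34·π_1 + 0.27·π_2 + 0.41·π_3
Solving with the normalization constraint gives π = (0.3086, 0.3407, 0.3507).
So the stationary probability of square B is 0.3407.

0.3407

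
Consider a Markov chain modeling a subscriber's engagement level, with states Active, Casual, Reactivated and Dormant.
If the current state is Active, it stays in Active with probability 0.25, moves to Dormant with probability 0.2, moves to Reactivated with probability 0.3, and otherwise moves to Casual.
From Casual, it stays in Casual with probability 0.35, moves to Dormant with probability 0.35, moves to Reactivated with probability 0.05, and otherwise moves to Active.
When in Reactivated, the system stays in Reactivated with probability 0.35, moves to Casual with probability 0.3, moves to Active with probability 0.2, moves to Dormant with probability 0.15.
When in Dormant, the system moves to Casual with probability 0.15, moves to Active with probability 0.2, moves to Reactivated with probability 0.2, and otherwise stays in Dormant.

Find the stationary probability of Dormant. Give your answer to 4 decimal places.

Let the stationary distribution be π with π = πP and π_1 + π_2 + π_3 + π_4 = 1.
π_1 = 0.25·π_1 + 0.25·π_2 + 0.2·π_3 + 0.2·π_4
π_2 = 0.25·π_1 + 0.35·π_2 + 0.3·π_3 + 0.15·π_4
π_3 = 0.3·π_1 + 0.05·π_2 + 0.35·π_3 + 0.2·π_4
Solving with the normalization constraint gives π = (0.2240, 0.2561, 0.2165, 0.3035).
So the stationary probability of Dormant is 0.3035.

0.3035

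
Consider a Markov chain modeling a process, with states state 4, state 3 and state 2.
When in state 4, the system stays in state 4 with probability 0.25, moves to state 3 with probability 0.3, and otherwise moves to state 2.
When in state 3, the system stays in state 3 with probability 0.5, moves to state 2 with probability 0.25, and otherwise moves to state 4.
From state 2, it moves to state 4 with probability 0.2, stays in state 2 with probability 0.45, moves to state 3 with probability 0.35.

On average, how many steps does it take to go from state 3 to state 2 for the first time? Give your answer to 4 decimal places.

3.3333

Let t(s) be the expected number of steps to first reach state 2 from state s, with t(state 2) = 0. Conditioning on the first step:
t(state 4) = 1 + 0.25·t(state 4) + 0.3·t(state 3)
t(state 3) = 1 + 0.25·t(state 4) + 0.5·t(state 3)
Solving: t(state 4) = 2.6667, t(state 3) = 3.3333.
Expected steps from state 3 to state 2: 3.3333.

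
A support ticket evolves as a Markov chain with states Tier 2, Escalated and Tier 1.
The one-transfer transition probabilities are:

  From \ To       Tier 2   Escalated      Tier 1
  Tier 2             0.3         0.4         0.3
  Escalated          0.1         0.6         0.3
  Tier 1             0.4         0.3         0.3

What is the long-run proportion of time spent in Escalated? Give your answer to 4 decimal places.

0.4625

Let the stationary distribution be π with π = πP and π_1 + π_2 + π_3 = 1.
π_1 = 0.3·π_1 + 0.1·π_2 + 0.4·π_3
π_2 = 0.4·π_1 + 0.6·π_2 + 0.3·π_3
Solving with the normalization constraint gives π = (0.2375, 0.4625, 0.3000).
So the stationary probability of Escalated is 0.4625.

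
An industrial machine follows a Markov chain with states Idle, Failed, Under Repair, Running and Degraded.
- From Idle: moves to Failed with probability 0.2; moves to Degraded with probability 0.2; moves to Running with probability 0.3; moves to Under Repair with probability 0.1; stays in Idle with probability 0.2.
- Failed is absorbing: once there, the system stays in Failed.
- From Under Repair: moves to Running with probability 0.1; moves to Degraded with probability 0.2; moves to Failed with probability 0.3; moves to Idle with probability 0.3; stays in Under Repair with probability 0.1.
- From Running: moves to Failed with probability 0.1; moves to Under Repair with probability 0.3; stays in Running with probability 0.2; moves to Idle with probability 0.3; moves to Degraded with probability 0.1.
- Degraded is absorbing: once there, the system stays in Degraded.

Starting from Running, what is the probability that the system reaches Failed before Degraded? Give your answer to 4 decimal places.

Let h(s) be the probability of absorption at Failed starting from transient state s. Then h(Failed) = 1 and h(Degraded) = 0. By first-step analysis:
h(Idle) = 0.2·h(Idle) + 0.2·1 + 0.1·h(Under Repair) + 0.3·h(Running) + 0.2·0
h(Under Repair) = 0.3·h(Idle) + 0.3·1 + 0.1·h(Under Repair) + 0.1·h(Running) + 0.2·0
h(Running) = 0.3·h(Idle) + 0.1·1 + 0.3·h(Under Repair) + 0.2·h(Running) + 0.1·0
Solving: h(Idle) = 0.5204, h(Under Repair) = 0.5659, h(Running) = 0.5324.
Starting from Running, the probability is 0.5324.

0.5324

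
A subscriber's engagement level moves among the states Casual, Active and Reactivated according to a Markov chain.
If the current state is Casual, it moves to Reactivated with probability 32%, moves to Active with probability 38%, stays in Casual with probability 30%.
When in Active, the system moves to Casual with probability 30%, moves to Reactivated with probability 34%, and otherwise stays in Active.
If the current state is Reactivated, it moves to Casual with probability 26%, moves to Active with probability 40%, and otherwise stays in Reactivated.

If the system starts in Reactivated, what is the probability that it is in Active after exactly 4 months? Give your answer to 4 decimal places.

0.3791

Propagate the distribution vector 4 months from Reactivated.
After 0 months: (0.0000, 0.0000, 1.0000)
After 1 month: (0.2600, 0.4000, 0.3400)
After 2 months: (0.2864, 0.3788, 0.3348)
After 3 months: (0.2866, 0.3791, 0.3343)
After 4 months: (0.2866, 0.3791, 0.3343)
P(in Active after 4 months) = 0.3791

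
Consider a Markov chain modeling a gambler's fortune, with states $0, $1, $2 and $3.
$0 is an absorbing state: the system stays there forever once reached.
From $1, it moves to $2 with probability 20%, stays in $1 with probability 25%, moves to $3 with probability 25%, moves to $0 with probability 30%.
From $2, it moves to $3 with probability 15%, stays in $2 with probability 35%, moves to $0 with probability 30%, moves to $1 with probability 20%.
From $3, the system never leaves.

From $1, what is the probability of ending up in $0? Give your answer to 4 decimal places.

0.5698

Let h(s) be the probability of absorption at $0 starting from transient state s. Then h($0) = 1 and h($3) = 0. By first-step analysis:
h($1) = 0.3·1 + 0.25·h($1) + 0.2·h($2) + 0.25·0
h($2) = 0.3·1 + 0.2·h($1) + 0.35·h($2) + 0.15·0
Solving: h($1) = 0.5698, h($2) = 0.6369.
Starting from $1, the probability is 0.5698.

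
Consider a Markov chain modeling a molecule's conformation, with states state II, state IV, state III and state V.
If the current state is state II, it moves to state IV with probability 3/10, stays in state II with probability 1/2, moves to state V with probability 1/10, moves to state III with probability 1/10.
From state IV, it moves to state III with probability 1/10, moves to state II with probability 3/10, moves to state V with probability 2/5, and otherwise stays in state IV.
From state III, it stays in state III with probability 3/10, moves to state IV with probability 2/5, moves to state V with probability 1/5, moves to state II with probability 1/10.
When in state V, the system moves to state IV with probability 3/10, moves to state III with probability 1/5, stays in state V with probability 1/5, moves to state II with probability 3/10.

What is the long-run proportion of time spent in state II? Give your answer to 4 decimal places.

0.3368

Let the stationary distribution be π with π = πP and π_1 + π_2 + π_3 + π_4 = 1.
π_1 = 0.5·π_1 + 0.3·π_2 + 0.1·π_3 + 0.3·π_4
π_2 = 0.3·π_1 + 0.2·π_2 + 0.4·π_3 + 0.3·π_4
π_3 = 0.1·π_1 + 0.1·π_2 + 0.3·π_3 + 0.2·π_4
Solving with the normalization constraint gives π = (0.3368, 0.2866, 0.1530, 0.2237).
So the stationary probability of state II is 0.3368.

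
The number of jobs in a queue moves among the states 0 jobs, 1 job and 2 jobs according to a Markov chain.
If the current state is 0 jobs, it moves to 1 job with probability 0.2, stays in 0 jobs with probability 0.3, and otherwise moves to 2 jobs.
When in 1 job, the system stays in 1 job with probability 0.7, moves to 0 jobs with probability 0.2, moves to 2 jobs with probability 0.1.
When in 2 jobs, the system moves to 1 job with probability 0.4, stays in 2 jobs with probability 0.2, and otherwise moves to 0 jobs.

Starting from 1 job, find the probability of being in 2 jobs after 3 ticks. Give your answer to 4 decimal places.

0.2150

Propagate the distribution vector 3 ticks from 1 job.
After 0 ticks: (0.0000, 1.0000, 0.0000)
After 1 tick: (0.2000, 0.7000, 0.1000)
After 2 ticks: (0.2400, 0.5700, 0.1900)
After 3 ticks: (0.2620, 0.5230, 0.2150)
P(in 2 jobs after 3 ticks) = 0.2150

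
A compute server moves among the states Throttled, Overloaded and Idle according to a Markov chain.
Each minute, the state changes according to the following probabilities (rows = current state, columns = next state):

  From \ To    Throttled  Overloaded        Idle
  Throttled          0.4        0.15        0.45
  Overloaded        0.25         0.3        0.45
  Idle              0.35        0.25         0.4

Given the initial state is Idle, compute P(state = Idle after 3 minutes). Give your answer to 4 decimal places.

Propagate the distribution vector 3 minutes from Idle.
After 0 minutes: (0.0000, 0.0000, 1.0000)
After 1 minute: (0.3500, 0.2500, 0.4000)
After 2 minutes: (0.3425, 0.2275, 0.4300)
After 3 minutes: (0.3444, 0.2271, 0.4285)
P(in Idle after 3 minutes) = 0.4285

0.4285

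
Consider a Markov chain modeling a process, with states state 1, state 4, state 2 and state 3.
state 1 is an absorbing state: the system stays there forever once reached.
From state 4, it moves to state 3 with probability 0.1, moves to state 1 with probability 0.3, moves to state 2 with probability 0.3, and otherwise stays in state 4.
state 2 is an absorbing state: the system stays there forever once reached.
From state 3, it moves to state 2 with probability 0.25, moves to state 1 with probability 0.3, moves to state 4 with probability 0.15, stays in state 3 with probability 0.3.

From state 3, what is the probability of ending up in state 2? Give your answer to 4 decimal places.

0.4632

Let h(s) be the probability of absorption at state 2 starting from transient state s. Then h(state 2) = 1 and h(state 1) = 0. By first-step analysis:
h(state 4) = 0.3·0 + 0.3·h(state 4) + 0.3·1 + 0.1·h(state 3)
h(state 3) = 0.3·0 + 0.15·h(state 4) + 0.25·1 + 0.3·h(state 3)
Solving: h(state 4) = 0.4947, h(state 3) = 0.4632.
Starting from state 3, the probability is 0.4632.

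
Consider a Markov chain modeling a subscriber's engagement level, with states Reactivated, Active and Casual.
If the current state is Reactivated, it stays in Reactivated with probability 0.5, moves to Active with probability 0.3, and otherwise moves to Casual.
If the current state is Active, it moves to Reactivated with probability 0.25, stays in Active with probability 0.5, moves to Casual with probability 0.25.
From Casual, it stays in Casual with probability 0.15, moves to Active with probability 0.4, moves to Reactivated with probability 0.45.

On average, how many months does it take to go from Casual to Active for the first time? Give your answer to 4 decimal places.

2.8358

Let t(s) be the expected number of months to first reach Active from state s, with t(Active) = 0. Conditioning on the first month:
t(Reactivated) = 1 + 0.5·t(Reactivated) + 0.2·t(Casual)
t(Casual) = 1 + 0.45·t(Reactivated) + 0.15·t(Casual)
Solving: t(Reactivated) = 3.1343, t(Casual) = 2.8358.
Expected months from Casual to Active: 2.8358.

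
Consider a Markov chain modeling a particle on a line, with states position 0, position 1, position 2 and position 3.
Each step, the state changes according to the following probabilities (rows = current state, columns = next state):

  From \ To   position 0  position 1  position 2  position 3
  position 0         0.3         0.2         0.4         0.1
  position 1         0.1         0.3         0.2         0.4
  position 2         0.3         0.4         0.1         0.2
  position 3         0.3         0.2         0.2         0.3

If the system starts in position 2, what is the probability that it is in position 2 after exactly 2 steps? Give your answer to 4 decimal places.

0.2500

Propagate the distribution vector 2 steps from position 2.
After 0 steps: (0.0000, 0.0000, 1.0000, 0.0000)
After 1 step: (0.3000, 0.4000, 0.1000, 0.2000)
After 2 steps: (0.2200, 0.2600, 0.2500, 0.2700)
P(in position 2 after 2 steps) = 0.2500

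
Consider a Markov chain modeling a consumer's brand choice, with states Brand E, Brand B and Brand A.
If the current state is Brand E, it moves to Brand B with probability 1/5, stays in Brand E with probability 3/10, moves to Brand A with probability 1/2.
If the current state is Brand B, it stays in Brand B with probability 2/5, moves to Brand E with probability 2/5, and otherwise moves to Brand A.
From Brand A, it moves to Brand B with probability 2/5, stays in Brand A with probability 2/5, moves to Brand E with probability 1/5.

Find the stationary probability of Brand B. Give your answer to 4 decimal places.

0.3404

Let the stationary distribution be π with π = πP and π_1 + π_2 + π_3 = 1.
π_1 = 0.3·π_1 + 0.4·π_2 + 0.2·π_3
π_2 = 0.2·π_1 + 0.4·π_2 + 0.4·π_3
Solving with the normalization constraint gives π = (0.2979, 0.3404, 0.3617).
So the stationary probability of Brand B is 0.3404.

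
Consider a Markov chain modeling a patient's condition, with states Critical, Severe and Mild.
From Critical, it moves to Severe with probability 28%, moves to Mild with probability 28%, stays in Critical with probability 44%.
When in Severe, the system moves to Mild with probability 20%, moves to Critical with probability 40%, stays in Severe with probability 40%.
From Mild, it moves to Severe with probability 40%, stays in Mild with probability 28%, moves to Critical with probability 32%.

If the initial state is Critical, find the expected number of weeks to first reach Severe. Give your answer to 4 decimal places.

3.1888

Let t(s) be the expected number of weeks to first reach Severe from state s, with t(Severe) = 0. Conditioning on the first week:
t(Critical) = 1 + 0.44·t(Critical) + 0.28·t(Mild)
t(Mild) = 1 + 0.32·t(Critical) + 0.28·t(Mild)
Solving: t(Critical) = 3.1888, t(Mild) = 2.8061.
Expected weeks from Critical to Severe: 3.1888.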